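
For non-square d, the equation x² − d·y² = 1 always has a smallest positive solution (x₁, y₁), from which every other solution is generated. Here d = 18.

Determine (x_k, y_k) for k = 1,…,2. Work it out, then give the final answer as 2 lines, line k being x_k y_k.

17 4
577 136

[4; 4,8] for √18; ℓ=2 ⇒ convergent index 1
i=0: a=4 ⇒ p=4, q=1
i=1: a=4 ⇒ p=17, q=4
(x₁, y₁) = (17, 4);  17² − 18·4² = 1 ✓
k=2:  x_2 = 17·17+18·4·4 = 577,  y_2 = 17·4+4·17 = 136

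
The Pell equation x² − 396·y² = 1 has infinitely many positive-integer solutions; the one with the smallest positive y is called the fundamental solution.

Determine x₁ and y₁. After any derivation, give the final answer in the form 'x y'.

d=396: √d = [19; 1,8,1,38] (ℓ=4, even), read p_3/q_3
i=0: a=19 ⇒ p=19, q=1
i=1: a=1 ⇒ p=20, q=1
i=2: a=8 ⇒ p=179, q=9
i=3: a=1 ⇒ p=199, q=10
fundamental: x₁=199, y₁=10  (since 39601 − 396·100 = 1)

199 10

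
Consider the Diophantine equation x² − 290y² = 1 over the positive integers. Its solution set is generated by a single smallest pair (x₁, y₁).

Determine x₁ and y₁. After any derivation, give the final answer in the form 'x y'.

579 34

d=290: √d = [17; 34] (ℓ=1, odd), read p_1/q_1
a_0=17:  p_0=17·1+0=17,  q_0=17·0+1=1
a_1=34:  p_1=34·17+1=579,  q_1=34·1+0=34
fundamental: x₁=579, y₁=34  (since 335241 − 290·1156 = 1)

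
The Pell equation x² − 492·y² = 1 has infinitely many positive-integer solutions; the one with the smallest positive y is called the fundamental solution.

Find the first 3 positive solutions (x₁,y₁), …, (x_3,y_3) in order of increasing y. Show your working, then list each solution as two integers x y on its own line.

[22; 5,1,1,10,1,1,5,44] for √492; ℓ=8 ⇒ convergent index 7
k=0  a_k=22  p_k/q_k = 22/1
…
k=2  a_k=1  p_k/q_k = 133/6
k=3  a_k=1  p_k/q_k = 244/11
k=4  a_k=10  p_k/q_k = 2573/116
k=5  a_k=1  p_k/q_k = 2817/127
k=6  a_k=1  p_k/q_k = 5390/243
k=7  a_k=5  p_k/q_k = 29767/1342
fundamental: x₁=29767, y₁=1342  (since 886074289 − 492·1800964 = 1)
n=2: (29767,1342)∘(29767,1342) = (29767·29767+492·1342·1342, 29767·1342+1342·29767) = (1772148577,79894628)
n=3: (1772148577,79894628)∘(29767,1342) = (29767·1772148577+492·1342·79894628, 29767·79894628+1342·1772148577) = (105503093353351,4756446782010)

29767 1342
1772148577 79894628
105503093353351 4756446782010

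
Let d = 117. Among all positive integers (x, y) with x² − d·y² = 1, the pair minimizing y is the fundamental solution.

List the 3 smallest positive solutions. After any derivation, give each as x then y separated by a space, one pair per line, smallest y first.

[10; 1,4,2,4,1,20] for √117; ℓ=6 ⇒ convergent index 5
step 0: (10, 1)  from 10·(1,0) + (0,1)
…
step 2: (54, 5)  from 4·(11,1) + (10,1)
step 3: (119, 11)  from 2·(54,5) + (11,1)
step 4: (530, 49)  from 4·(119,11) + (54,5)
step 5: (649, 60)  from 1·(530,49) + (119,11)
fundamental: x₁=649, y₁=60  (since 421201 − 117·3600 = 1)
k=2:  x_2 = 649·649+117·60·60 = 842401,  y_2 = 649·60+60·649 = 77880
k=3:  x_3 = 649·842401+117·60·77880 = 1093435849,  y_3 = 649·77880+60·842401 = 101088180

649 60
842401 77880
1093435849 101088180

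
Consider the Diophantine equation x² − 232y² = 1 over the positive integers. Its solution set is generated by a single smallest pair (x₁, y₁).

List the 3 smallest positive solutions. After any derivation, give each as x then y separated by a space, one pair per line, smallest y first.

19603 1287
768555217 50458122
30131975818099 1978261129845

[15; 4,3,7,3,4,30] for √232; ℓ=6 ⇒ convergent index 5
a_0=15:  p_0=15·1+0=15,  q_0=15·0+1=1
…
a_2=3:  p_2=3·61+15=198,  q_2=3·4+1=13
a_3=7:  p_3=7·198+61=1447,  q_3=7·13+4=95
a_4=3:  p_4=3·1447+198=4539,  q_4=3·95+13=298
a_5=4:  p_5=4·4539+1447=19603,  q_5=4·298+95=1287
→ (19603, 1287).  Check: 19603²=384277609, 232·1287²=384277608, difference 1.
k=2:  x_2 = 19603·19603+232·1287·1287 = 768555217,  y_2 = 19603·1287+1287·19603 = 50458122
k=3:  x_3 = 19603·768555217+232·1287·50458122 = 30131975818099,  y_3 = 19603·50458122+1287·768555217 = 1978261129845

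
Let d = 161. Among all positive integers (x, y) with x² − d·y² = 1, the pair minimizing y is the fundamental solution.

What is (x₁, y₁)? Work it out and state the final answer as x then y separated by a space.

11775 928

d=161: √d = [12; 1,2,4,1,2,1,4,2,1,24] (ℓ=10, even), read p_9/q_9
k=0  a_k=12  p_k/q_k = 12/1
k=1  a_k=1  p_k/q_k = 13/1
…
k=4  a_k=1  p_k/q_k = 203/16
k=5  a_k=2  p_k/q_k = 571/45
k=6  a_k=1  p_k/q_k = 774/61
k=7  a_k=4  p_k/q_k = 3667/289
k=8  a_k=2  p_k/q_k = 8108/639
k=9  a_k=1  p_k/q_k = 11775/928
→ (11775, 928).  Check: 11775²=138650625, 161·928²=138650624, difference 1.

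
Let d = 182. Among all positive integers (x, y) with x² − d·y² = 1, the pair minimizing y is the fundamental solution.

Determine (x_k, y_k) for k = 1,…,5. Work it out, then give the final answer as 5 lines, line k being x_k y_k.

27 2
1457 108
78651 5830
4245697 314712
229188987 16988618

√182 = [13; 2,26, …], period ℓ=2 (even) → k=1
i=0: a=13 ⇒ p=13, q=1
i=1: a=2 ⇒ p=27, q=2
→ (27, 2).  Check: 27²=729, 182·2²=728, difference 1.
n=2: (27,2)∘(27,2) = (27·27+182·2·2, 27·2+2·27) = (1457,108)
n=3: (1457,108)∘(27,2) = (27·1457+182·2·108, 27·108+2·1457) = (78651,5830)
n=4: (78651,5830)∘(27,2) = (27·78651+182·2·5830, 27·5830+2·78651) = (4245697,314712)
n=5: (4245697,314712)∘(27,2) = (27·4245697+182·2·314712, 27·314712+2·4245697) = (229188987,16988618)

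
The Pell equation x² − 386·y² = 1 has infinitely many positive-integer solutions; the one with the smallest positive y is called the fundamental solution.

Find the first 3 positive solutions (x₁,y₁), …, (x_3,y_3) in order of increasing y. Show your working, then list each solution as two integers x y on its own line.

√386 → a₀=19, period (1,1,1,4,1,18,1,4,1,1,1,38); ℓ=12 even so k=11
k=0  a_k=19  p_k/q_k = 19/1
k=1  a_k=1  p_k/q_k = 20/1
k=2  a_k=1  p_k/q_k = 39/2
…
k=7  a_k=1  p_k/q_k = 6621/337
…
k=10  a_k=1  p_k/q_k = 72163/3673
k=11  a_k=1  p_k/q_k = 111555/5678
→ (111555, 5678).  Check: 111555²=12444518025, 386·5678²=12444518024, difference 1.
k=2:  x_2 = 111555·111555+386·5678·5678 = 24889036049,  y_2 = 111555·5678+5678·111555 = 1266818580
k=3:  x_3 = 111555·24889036049+386·5678·1266818580 = 5552992832780835,  y_3 = 111555·1266818580+5678·24889036049 = 282639893378122

111555 5678
24889036049 1266818580
5552992832780835 282639893378122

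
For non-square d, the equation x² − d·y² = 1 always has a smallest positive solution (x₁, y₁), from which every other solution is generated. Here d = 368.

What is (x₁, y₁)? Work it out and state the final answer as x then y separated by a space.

[19; 5,2,5,38] for √368; ℓ=4 ⇒ convergent index 3
step 0: (19, 1)  from 19·(1,0) + (0,1)
…
step 2: (211, 11)  from 2·(96,5) + (19,1)
step 3: (1151, 60)  from 5·(211,11) + (96,5)
→ (1151, 60).  Check: 1151²=1324801, 368·60²=1324800, difference 1.

1151 60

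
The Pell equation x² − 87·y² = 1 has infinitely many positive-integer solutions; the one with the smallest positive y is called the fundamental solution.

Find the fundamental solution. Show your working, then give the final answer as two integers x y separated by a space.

√87 = [9; 3,18, …], period ℓ=2 (even) → k=1
step 0: (9, 1)  from 9·(1,0) + (0,1)
step 1: (28, 3)  from 3·(9,1) + (1,0)
fundamental: x₁=28, y₁=3  (since 784 − 87·9 = 1)

28 3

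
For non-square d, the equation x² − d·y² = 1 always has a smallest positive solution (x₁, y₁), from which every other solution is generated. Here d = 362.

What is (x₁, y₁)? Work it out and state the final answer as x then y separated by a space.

√362 = [19; 38, …], period ℓ=1 (odd) → k=1
k=0  a_k=19  p_k/q_k = 19/1
k=1  a_k=38  p_k/q_k = 723/38
fundamental: x₁=723, y₁=38  (since 522729 − 362·1444 = 1)

723 38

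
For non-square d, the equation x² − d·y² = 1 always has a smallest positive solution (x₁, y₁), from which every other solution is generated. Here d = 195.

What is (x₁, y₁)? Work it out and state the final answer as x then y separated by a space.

14 1

√195 = [13; 1,26, …], period ℓ=2 (even) → k=1
a_0=13:  p_0=13·1+0=13,  q_0=13·0+1=1
a_1=1:  p_1=1·13+1=14,  q_1=1·1+0=1
→ (14, 1).  Check: 14²=196, 195·1²=195, difference 1.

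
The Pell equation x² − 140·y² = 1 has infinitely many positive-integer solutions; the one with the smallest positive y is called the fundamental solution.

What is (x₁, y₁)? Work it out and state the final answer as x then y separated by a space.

√140 → a₀=11, period (1,4,1,22); ℓ=4 even so k=3
i=0: a=11 ⇒ p=11, q=1
…
i=2: a=4 ⇒ p=59, q=5
i=3: a=1 ⇒ p=71, q=6
→ (71, 6).  Check: 71²=5041, 140·6²=5040, difference 1.

71 6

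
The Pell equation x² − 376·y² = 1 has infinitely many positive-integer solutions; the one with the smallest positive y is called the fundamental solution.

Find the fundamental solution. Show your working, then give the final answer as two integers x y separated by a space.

2143295 110532

d=376: √d = [19; 2,1,1,3,1,…,1,2,38] (ℓ=16, even), read p_15/q_15
i=0: a=19 ⇒ p=19, q=1
i=1: a=2 ⇒ p=39, q=2
i=2: a=1 ⇒ p=58, q=3
i=3: a=1 ⇒ p=97, q=5
…
i=5: a=1 ⇒ p=446, q=23
…
i=10: a=2 ⇒ p=70621, q=3642
…
i=14: a=1 ⇒ p=837427, q=43187
i=15: a=2 ⇒ p=2143295, q=110532
fundamental: x₁=2143295, y₁=110532  (since 4593713457025 − 376·12217323024 = 1)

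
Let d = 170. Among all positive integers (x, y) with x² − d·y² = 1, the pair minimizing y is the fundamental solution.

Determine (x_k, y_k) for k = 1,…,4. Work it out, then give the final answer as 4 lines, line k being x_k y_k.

339 26
229841 17628
155831859 11951758
105653770561 8103274296

√170 = [13; 26, …], period ℓ=1 (odd) → k=1
step 0: (13, 1)  from 13·(1,0) + (0,1)
step 1: (339, 26)  from 26·(13,1) + (1,0)
fundamental: x₁=339, y₁=26  (since 114921 − 170·676 = 1)
(x_2, y_2) = (339·339 + 170·26·26, 339·26 + 26·339) = (229841, 17628)
(x_3, y_3) = (339·229841 + 170·26·17628, 339·17628 + 26·229841) = (155831859, 11951758)
(x_4, y_4) = (339·155831859 + 170·26·11951758, 339·11951758 + 26·155831859) = (105653770561, 8103274296)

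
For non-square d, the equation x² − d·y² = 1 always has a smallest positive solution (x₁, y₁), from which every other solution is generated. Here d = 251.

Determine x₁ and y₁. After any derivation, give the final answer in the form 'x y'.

d=251: √d = [15; 1,5,2,1,2,…,5,1,30] (ℓ=14, even), read p_13/q_13
k=0  a_k=15  p_k/q_k = 15/1
…
k=2  a_k=5  p_k/q_k = 95/6
k=3  a_k=2  p_k/q_k = 206/13
…
k=5  a_k=2  p_k/q_k = 808/51
k=6  a_k=2  p_k/q_k = 1917/121
k=7  a_k=15  p_k/q_k = 29563/1866
k=8  a_k=2  p_k/q_k = 61043/3853
…
k=10  a_k=1  p_k/q_k = 212692/13425
k=11  a_k=2  p_k/q_k = 577033/36422
k=12  a_k=5  p_k/q_k = 3097857/195535
k=13  a_k=1  p_k/q_k = 3674890/231957
fundamental: x₁=3674890, y₁=231957  (since 13504816512100 − 251·53804049849 = 1)

3674890 231957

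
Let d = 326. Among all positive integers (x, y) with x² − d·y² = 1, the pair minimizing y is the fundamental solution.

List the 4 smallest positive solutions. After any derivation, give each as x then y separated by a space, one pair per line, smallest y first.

325 18
211249 11700
137311525 7604982
89252280001 4943226600

d=326: √d = [18; 18,36] (ℓ=2, even), read p_1/q_1
step 0: (18, 1)  from 18·(1,0) + (0,1)
step 1: (325, 18)  from 18·(18,1) + (1,0)
→ (325, 18).  Check: 325²=105625, 326·18²=105624, difference 1.
(x_2, y_2) = (325·325 + 326·18·18, 325·18 + 18·325) = (211249, 11700)
(x_3, y_3) = (325·211249 + 326·18·11700, 325·11700 + 18·211249) = (137311525, 7604982)
(x_4, y_4) = (325·137311525 + 326·18·7604982, 325·7604982 + 18·137311525) = (89252280001, 4943226600)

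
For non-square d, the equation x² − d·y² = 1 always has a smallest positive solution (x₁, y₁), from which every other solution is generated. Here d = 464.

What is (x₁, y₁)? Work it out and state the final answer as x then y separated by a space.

9801 455

√464 → a₀=21, period (1,1,5,1,1,1,5,1,1,42); ℓ=10 even so k=9
step 0: (21, 1)  from 21·(1,0) + (0,1)
step 1: (22, 1)  from 1·(21,1) + (1,0)
…
step 3: (237, 11)  from 5·(43,2) + (22,1)
step 4: (280, 13)  from 1·(237,11) + (43,2)
…
step 8: (5299, 246)  from 1·(4502,209) + (797,37)
step 9: (9801, 455)  from 1·(5299,246) + (4502,209)
(x₁, y₁) = (9801, 455);  9801² − 464·455² = 1 ✓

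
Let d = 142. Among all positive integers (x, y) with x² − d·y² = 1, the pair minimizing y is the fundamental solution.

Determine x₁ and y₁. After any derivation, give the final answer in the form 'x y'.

d=142: √d = [11; 1,10,1,22] (ℓ=4, even), read p_3/q_3
a_0=11:  p_0=11·1+0=11,  q_0=11·0+1=1
…
a_2=10:  p_2=10·12+11=131,  q_2=10·1+1=11
a_3=1:  p_3=1·131+12=143,  q_3=1·11+1=12
(x₁, y₁) = (143, 12);  143² − 142·12² = 1 ✓

143 12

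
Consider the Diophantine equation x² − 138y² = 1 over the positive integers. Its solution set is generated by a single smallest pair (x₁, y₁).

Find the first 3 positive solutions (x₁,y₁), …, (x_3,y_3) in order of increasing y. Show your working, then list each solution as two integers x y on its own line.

47 4
4417 376
415151 35340

√138 → a₀=11, period (1,2,1,22); ℓ=4 even so k=3
a_0=11:  p_0=11·1+0=11,  q_0=11·0+1=1
…
a_2=2:  p_2=2·12+11=35,  q_2=2·1+1=3
a_3=1:  p_3=1·35+12=47,  q_3=1·3+1=4
→ (47, 4).  Check: 47²=2209, 138·4²=2208, difference 1.
(x_2, y_2) = (47·47 + 138·4·4, 47·4 + 4·47) = (4417, 376)
(x_3, y_3) = (47·4417 + 138·4·376, 47·376 + 4·4417) = (415151, 35340)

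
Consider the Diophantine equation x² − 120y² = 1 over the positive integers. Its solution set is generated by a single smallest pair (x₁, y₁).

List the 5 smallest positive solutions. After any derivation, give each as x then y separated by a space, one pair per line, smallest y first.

11 1
241 22
5291 483
116161 10604
2550251 232805

[10; 1,20] for √120; ℓ=2 ⇒ convergent index 1
i=0: a=10 ⇒ p=10, q=1
i=1: a=1 ⇒ p=11, q=1
(x₁, y₁) = (11, 1);  11² − 120·1² = 1 ✓
k=2:  x_2 = 11·11+120·1·1 = 241,  y_2 = 11·1+1·11 = 22
k=3:  x_3 = 11·241+120·1·22 = 5291,  y_3 = 11·22+1·241 = 483
k=4:  x_4 = 11·5291+120·1·483 = 116161,  y_4 = 11·483+1·5291 = 10604
k=5:  x_5 = 11·116161+120·1·10604 = 2550251,  y_5 = 11·10604+1·116161 = 232805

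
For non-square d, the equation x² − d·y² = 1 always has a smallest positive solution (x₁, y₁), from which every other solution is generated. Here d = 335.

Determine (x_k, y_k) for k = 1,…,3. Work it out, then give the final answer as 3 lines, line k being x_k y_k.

√335 → a₀=18, period (3,3,3,36); ℓ=4 even so k=3
i=0: a=18 ⇒ p=18, q=1
i=1: a=3 ⇒ p=55, q=3
i=2: a=3 ⇒ p=183, q=10
i=3: a=3 ⇒ p=604, q=33
→ (604, 33).  Check: 604²=364816, 335·33²=364815, difference 1.
n=2: (604,33)∘(604,33) = (604·604+335·33·33, 604·33+33·604) = (729631,39864)
n=3: (729631,39864)∘(604,33) = (604·729631+335·33·39864, 604·39864+33·729631) = (881393644,48155679)

604 33
729631 39864
881393644 48155679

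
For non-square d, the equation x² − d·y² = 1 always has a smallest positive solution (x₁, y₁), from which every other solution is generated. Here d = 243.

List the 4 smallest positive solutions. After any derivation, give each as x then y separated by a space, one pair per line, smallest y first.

√243 = [15; 1,1,2,3,15,3,2,1,1,30, …], period ℓ=10 (even) → k=9
i=0: a=15 ⇒ p=15, q=1
i=1: a=1 ⇒ p=16, q=1
i=2: a=1 ⇒ p=31, q=2
i=3: a=2 ⇒ p=78, q=5
i=4: a=3 ⇒ p=265, q=17
i=5: a=15 ⇒ p=4053, q=260
i=6: a=3 ⇒ p=12424, q=797
i=7: a=2 ⇒ p=28901, q=1854
i=8: a=1 ⇒ p=41325, q=2651
i=9: a=1 ⇒ p=70226, q=4505
fundamental: x₁=70226, y₁=4505  (since 4931691076 − 243·20295025 = 1)
(70226+4505√243)^2 = 9863382151 + 632736260√243
(70226+4505√243)^3 = 1385331749802026 + 88869073185015√243
(70226+4505√243)^4 = 194572614913330773601 + 12481839066348990520√243

70226 4505
9863382151 632736260
1385331749802026 88869073185015
194572614913330773601 12481839066348990520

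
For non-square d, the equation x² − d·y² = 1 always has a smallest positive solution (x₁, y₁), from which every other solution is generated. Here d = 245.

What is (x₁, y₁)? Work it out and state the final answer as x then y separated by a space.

[15; 1,1,1,7,6,7,1,1,1,30] for √245; ℓ=10 ⇒ convergent index 9
a_0=15:  p_0=15·1+0=15,  q_0=15·0+1=1
…
a_2=1:  p_2=1·16+15=31,  q_2=1·1+1=2
a_3=1:  p_3=1·31+16=47,  q_3=1·2+1=3
a_4=7:  p_4=7·47+31=360,  q_4=7·3+2=23
a_5=6:  p_5=6·360+47=2207,  q_5=6·23+3=141
…
a_8=1:  p_8=1·18016+15809=33825,  q_8=1·1151+1010=2161
a_9=1:  p_9=1·33825+18016=51841,  q_9=1·2161+1151=3312
→ (51841, 3312).  Check: 51841²=2687489281, 245·3312²=2687489280, difference 1.

51841 3312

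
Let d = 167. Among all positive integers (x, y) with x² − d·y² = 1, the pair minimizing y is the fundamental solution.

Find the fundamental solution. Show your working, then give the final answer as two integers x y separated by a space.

168 13

√167 → a₀=12, period (1,11,1,24); ℓ=4 even so k=3
step 0: (12, 1)  from 12·(1,0) + (0,1)
…
step 2: (155, 12)  from 11·(13,1) + (12,1)
step 3: (168, 13)  from 1·(155,12) + (13,1)
(x₁, y₁) = (168, 13);  168² − 167·13² = 1 ✓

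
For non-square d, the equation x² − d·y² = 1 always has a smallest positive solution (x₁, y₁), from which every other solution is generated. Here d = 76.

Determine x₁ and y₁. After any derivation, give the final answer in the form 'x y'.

57799 6630

√76 → a₀=8, period (1,2,1,1,5,4,5,1,1,2,1,16); ℓ=12 even so k=11
step 0: (8, 1)  from 8·(1,0) + (0,1)
…
step 3: (35, 4)  from 1·(26,3) + (9,1)
step 4: (61, 7)  from 1·(35,4) + (26,3)
step 5: (340, 39)  from 5·(61,7) + (35,4)
step 6: (1421, 163)  from 4·(340,39) + (61,7)
…
step 9: (16311, 1871)  from 1·(8866,1017) + (7445,854)
step 10: (41488, 4759)  from 2·(16311,1871) + (8866,1017)
step 11: (57799, 6630)  from 1·(41488,4759) + (16311,1871)
→ (57799, 6630).  Check: 57799²=3340724401, 76·6630²=3340724400, difference 1.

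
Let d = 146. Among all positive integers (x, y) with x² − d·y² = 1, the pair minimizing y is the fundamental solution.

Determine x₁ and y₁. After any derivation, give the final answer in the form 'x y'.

145 12

d=146: √d = [12; 12,24] (ℓ=2, even), read p_1/q_1
step 0: (12, 1)  from 12·(1,0) + (0,1)
step 1: (145, 12)  from 12·(12,1) + (1,0)
(x₁, y₁) = (145, 12);  145² − 146·12² = 1 ✓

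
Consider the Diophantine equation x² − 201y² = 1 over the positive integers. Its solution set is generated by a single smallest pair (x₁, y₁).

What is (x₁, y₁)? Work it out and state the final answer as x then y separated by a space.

515095 36332

√201 → a₀=14, period (5,1,1,1,2,…,1,5,28); ℓ=14 even so k=13
a_0=14:  p_0=14·1+0=14,  q_0=14·0+1=1
a_1=5:  p_1=5·14+1=71,  q_1=5·1+0=5
…
a_3=1:  p_3=1·85+71=156,  q_3=1·6+5=11
a_4=1:  p_4=1·156+85=241,  q_4=1·11+6=17
…
a_7=8:  p_7=8·879+638=7670,  q_7=8·62+45=541
…
a_9=2:  p_9=2·8549+7670=24768,  q_9=2·603+541=1747
…
a_12=1:  p_12=1·58085+33317=91402,  q_12=1·4097+2350=6447
a_13=5:  p_13=5·91402+58085=515095,  q_13=5·6447+4097=36332
fundamental: x₁=515095, y₁=36332  (since 265322859025 − 201·1320014224 = 1)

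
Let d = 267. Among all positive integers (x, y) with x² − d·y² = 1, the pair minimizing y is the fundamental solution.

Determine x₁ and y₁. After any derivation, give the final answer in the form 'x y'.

2402 147

√267 → a₀=16, period (2,1,15,1,2,32); ℓ=6 even so k=5
a_0=16:  p_0=16·1+0=16,  q_0=16·0+1=1
…
a_4=1:  p_4=1·768+49=817,  q_4=1·47+3=50
a_5=2:  p_5=2·817+768=2402,  q_5=2·50+47=147
(x₁, y₁) = (2402, 147);  2402² − 267·147² = 1 ✓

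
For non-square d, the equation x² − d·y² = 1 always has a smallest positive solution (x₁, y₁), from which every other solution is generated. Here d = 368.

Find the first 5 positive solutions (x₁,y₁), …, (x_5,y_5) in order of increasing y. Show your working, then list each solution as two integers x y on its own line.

1151 60
2649601 138120
6099380351 317952180
14040770918401 731925780240
32321848554778751 1684892828160300

[19; 5,2,5,38] for √368; ℓ=4 ⇒ convergent index 3
k=0  a_k=19  p_k/q_k = 19/1
k=1  a_k=5  p_k/q_k = 96/5
k=2  a_k=2  p_k/q_k = 211/11
k=3  a_k=5  p_k/q_k = 1151/60
→ (1151, 60).  Check: 1151²=1324801, 368·60²=1324800, difference 1.
(1151+60√368)^2 = 2649601 + 138120√368
(1151+60√368)^3 = 6099380351 + 317952180√368
(1151+60√368)^4 = 14040770918401 + 731925780240√368
(1151+60√368)^5 = 32321848554778751 + 1684892828160300√368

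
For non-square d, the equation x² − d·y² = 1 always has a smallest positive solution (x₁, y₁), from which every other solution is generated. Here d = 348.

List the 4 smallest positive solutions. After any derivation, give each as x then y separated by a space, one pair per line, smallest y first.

d=348: √d = [18; 1,1,1,8,1,1,1,36] (ℓ=8, even), read p_7/q_7
step 0: (18, 1)  from 18·(1,0) + (0,1)
…
step 2: (37, 2)  from 1·(19,1) + (18,1)
…
step 4: (485, 26)  from 8·(56,3) + (37,2)
…
step 6: (1026, 55)  from 1·(541,29) + (485,26)
step 7: (1567, 84)  from 1·(1026,55) + (541,29)
→ (1567, 84).  Check: 1567²=2455489, 348·84²=2455488, difference 1.
n=2: (1567,84)∘(1567,84) = (1567·1567+348·84·84, 1567·84+84·1567) = (4910977,263256)
n=3: (4910977,263256)∘(1567,84) = (1567·4910977+348·84·263256, 1567·263256+84·4910977) = (15391000351,825044220)
n=4: (15391000351,825044220)∘(1567,84) = (1567·15391000351+348·84·825044220, 1567·825044220+84·15391000351) = (48235390189057,2585688322224)

1567 84
4910977 263256
15391000351 825044220
48235390189057 2585688322224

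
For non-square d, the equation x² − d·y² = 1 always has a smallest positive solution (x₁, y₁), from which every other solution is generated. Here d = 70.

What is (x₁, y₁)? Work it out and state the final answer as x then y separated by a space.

d=70: √d = [8; 2,1,2,1,2,16] (ℓ=6, even), read p_5/q_5
i=0: a=8 ⇒ p=8, q=1
i=1: a=2 ⇒ p=17, q=2
…
i=3: a=2 ⇒ p=67, q=8
i=4: a=1 ⇒ p=92, q=11
i=5: a=2 ⇒ p=251, q=30
→ (251, 30).  Check: 251²=63001, 70·30²=63000, difference 1.

251 30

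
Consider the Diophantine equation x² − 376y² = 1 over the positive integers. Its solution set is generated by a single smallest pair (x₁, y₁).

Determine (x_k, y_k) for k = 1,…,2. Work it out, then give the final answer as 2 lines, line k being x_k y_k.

d=376: √d = [19; 2,1,1,3,1,…,1,2,38] (ℓ=16, even), read p_15/q_15
step 0: (19, 1)  from 19·(1,0) + (0,1)
step 1: (39, 2)  from 2·(19,1) + (1,0)
step 2: (58, 3)  from 1·(39,2) + (19,1)
…
step 5: (446, 23)  from 1·(349,18) + (97,5)
…
step 8: (12953, 668)  from 4·(2928,151) + (1241,64)
…
step 10: (70621, 3642)  from 2·(28834,1487) + (12953,668)
step 11: (99455, 5129)  from 1·(70621,3642) + (28834,1487)
step 12: (368986, 19029)  from 3·(99455,5129) + (70621,3642)
…
step 14: (837427, 43187)  from 1·(468441,24158) + (368986,19029)
step 15: (2143295, 110532)  from 2·(837427,43187) + (468441,24158)
→ (2143295, 110532).  Check: 2143295²=4593713457025, 376·110532²=4593713457024, difference 1.
n=2: (2143295,110532)∘(2143295,110532) = (2143295·2143295+376·110532·110532, 2143295·110532+110532·2143295) = (9187426914049,473805365880)

2143295 110532
9187426914049 473805365880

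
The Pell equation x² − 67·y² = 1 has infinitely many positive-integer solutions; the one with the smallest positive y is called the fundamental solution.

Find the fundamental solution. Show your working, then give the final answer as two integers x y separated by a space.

√67 = [8; 5,2,1,1,7,1,1,2,5,16, …], period ℓ=10 (even) → k=9
step 0: (8, 1)  from 8·(1,0) + (0,1)
…
step 3: (131, 16)  from 1·(90,11) + (41,5)
step 4: (221, 27)  from 1·(131,16) + (90,11)
step 5: (1678, 205)  from 7·(221,27) + (131,16)
step 6: (1899, 232)  from 1·(1678,205) + (221,27)
step 7: (3577, 437)  from 1·(1899,232) + (1678,205)
step 8: (9053, 1106)  from 2·(3577,437) + (1899,232)
step 9: (48842, 5967)  from 5·(9053,1106) + (3577,437)
fundamental: x₁=48842, y₁=5967  (since 2385540964 − 67·35605089 = 1)

48842 5967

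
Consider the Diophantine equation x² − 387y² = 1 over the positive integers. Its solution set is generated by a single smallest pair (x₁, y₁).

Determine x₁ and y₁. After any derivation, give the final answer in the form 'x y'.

3482 177

√387 → a₀=19, period (1,2,19,2,1,38); ℓ=6 even so k=5
step 0: (19, 1)  from 19·(1,0) + (0,1)
step 1: (20, 1)  from 1·(19,1) + (1,0)
…
step 4: (2341, 119)  from 2·(1141,58) + (59,3)
step 5: (3482, 177)  from 1·(2341,119) + (1141,58)
→ (3482, 177).  Check: 3482²=12124324, 387·177²=12124323, difference 1.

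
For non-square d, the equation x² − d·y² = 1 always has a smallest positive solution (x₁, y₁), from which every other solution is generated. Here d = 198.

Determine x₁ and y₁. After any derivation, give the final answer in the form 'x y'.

[14; 14,28] for √198; ℓ=2 ⇒ convergent index 1
a_0=14:  p_0=14·1+0=14,  q_0=14·0+1=1
a_1=14:  p_1=14·14+1=197,  q_1=14·1+0=14
→ (197, 14).  Check: 197²=38809, 198·14²=38808, difference 1.

197 14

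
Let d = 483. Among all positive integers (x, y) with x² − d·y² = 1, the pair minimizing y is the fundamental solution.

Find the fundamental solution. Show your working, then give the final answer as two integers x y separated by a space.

22 1

[21; 1,42] for √483; ℓ=2 ⇒ convergent index 1
a_0=21:  p_0=21·1+0=21,  q_0=21·0+1=1
a_1=1:  p_1=1·21+1=22,  q_1=1·1+0=1
→ (22, 1).  Check: 22²=484, 483·1²=483, difference 1.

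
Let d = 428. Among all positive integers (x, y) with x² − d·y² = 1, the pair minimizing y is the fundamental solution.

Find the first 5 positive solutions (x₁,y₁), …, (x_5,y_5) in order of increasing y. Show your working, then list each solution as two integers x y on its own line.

1850887 89466
6851565373537 331182912684
25362946559057703751 1225964295417811950
93887896135702420679780737 4538242753705644230486616
347551772829818329662915600223687 16799549031354731501369944644834

√428 = [20; 1,2,4,1,5,10,5,1,4,2,1,40, …], period ℓ=12 (even) → k=11
k=0  a_k=20  p_k/q_k = 20/1
…
k=2  a_k=2  p_k/q_k = 62/3
k=3  a_k=4  p_k/q_k = 269/13
k=4  a_k=1  p_k/q_k = 331/16
…
k=6  a_k=10  p_k/q_k = 19571/946
…
k=8  a_k=1  p_k/q_k = 119350/5769
k=9  a_k=4  p_k/q_k = 577179/27899
k=10  a_k=2  p_k/q_k = 1273708/61567
k=11  a_k=1  p_k/q_k = 1850887/89466
→ (1850887, 89466).  Check: 1850887²=3425782686769, 428·89466²=3425782686768, difference 1.
(1850887+89466√428)^2 = 6851565373537 + 331182912684√428
(1850887+89466√428)^3 = 25362946559057703751 + 1225964295417811950√428
(1850887+89466√428)^4 = 93887896135702420679780737 + 4538242753705644230486616√428
(1850887+89466√428)^5 = 347551772829818329662915600223687 + 16799549031354731501369944644834√428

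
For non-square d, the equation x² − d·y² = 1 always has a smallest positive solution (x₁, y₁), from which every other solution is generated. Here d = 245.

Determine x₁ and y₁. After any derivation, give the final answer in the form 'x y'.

51841 3312

[15; 1,1,1,7,6,7,1,1,1,30] for √245; ℓ=10 ⇒ convergent index 9
k=0  a_k=15  p_k/q_k = 15/1
…
k=2  a_k=1  p_k/q_k = 31/2
…
k=5  a_k=6  p_k/q_k = 2207/141
…
k=8  a_k=1  p_k/q_k = 33825/2161
k=9  a_k=1  p_k/q_k = 51841/3312
→ (51841, 3312).  Check: 51841²=2687489281, 245·3312²=2687489280, difference 1.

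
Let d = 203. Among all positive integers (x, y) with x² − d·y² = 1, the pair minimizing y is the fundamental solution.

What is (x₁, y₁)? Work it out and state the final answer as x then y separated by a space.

57 4

[14; 4,28] for √203; ℓ=2 ⇒ convergent index 1
a_0=14:  p_0=14·1+0=14,  q_0=14·0+1=1
a_1=4:  p_1=4·14+1=57,  q_1=4·1+0=4
fundamental: x₁=57, y₁=4  (since 3249 − 203·16 = 1)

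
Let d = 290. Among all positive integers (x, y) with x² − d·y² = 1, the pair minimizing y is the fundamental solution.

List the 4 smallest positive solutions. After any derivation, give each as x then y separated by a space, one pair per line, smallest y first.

d=290: √d = [17; 34] (ℓ=1, odd), read p_1/q_1
a_0=17:  p_0=17·1+0=17,  q_0=17·0+1=1
a_1=34:  p_1=34·17+1=579,  q_1=34·1+0=34
fundamental: x₁=579, y₁=34  (since 335241 − 290·1156 = 1)
(579+34√290)^2 = 670481 + 39372√290
(579+34√290)^3 = 776416419 + 45592742√290
(579+34√290)^4 = 899089542721 + 52796355864√290

579 34
670481 39372
776416419 45592742
899089542721 52796355864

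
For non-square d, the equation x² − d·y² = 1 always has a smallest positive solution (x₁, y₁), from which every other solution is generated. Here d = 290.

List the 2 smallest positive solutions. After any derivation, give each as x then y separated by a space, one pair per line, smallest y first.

579 34
670481 39372

d=290: √d = [17; 34] (ℓ=1, odd), read p_1/q_1
a_0=17:  p_0=17·1+0=17,  q_0=17·0+1=1
a_1=34:  p_1=34·17+1=579,  q_1=34·1+0=34
(x₁, y₁) = (579, 34);  579² − 290·34² = 1 ✓
(x_2, y_2) = (579·579 + 290·34·34, 579·34 + 34·579) = (670481, 39372)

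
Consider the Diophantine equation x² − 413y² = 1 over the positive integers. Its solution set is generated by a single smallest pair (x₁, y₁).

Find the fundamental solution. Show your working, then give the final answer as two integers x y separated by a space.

[20; 3,9,1,4,1,9,3,40] for √413; ℓ=8 ⇒ convergent index 7
a_0=20:  p_0=20·1+0=20,  q_0=20·0+1=1
…
a_5=1:  p_5=1·3089+630=3719,  q_5=1·152+31=183
a_6=9:  p_6=9·3719+3089=36560,  q_6=9·183+152=1799
a_7=3:  p_7=3·36560+3719=113399,  q_7=3·1799+183=5580
fundamental: x₁=113399, y₁=5580  (since 12859333201 − 413·31136400 = 1)

113399 5580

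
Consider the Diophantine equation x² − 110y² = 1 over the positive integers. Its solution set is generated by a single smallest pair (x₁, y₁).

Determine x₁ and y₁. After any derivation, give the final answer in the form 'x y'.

21 2

[10; 2,20] for √110; ℓ=2 ⇒ convergent index 1
k=0  a_k=10  p_k/q_k = 10/1
k=1  a_k=2  p_k/q_k = 21/2
fundamental: x₁=21, y₁=2  (since 441 − 110·4 = 1)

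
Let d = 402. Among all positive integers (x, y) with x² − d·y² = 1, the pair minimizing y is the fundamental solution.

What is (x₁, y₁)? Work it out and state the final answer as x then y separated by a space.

[20; 20,40] for √402; ℓ=2 ⇒ convergent index 1
a_0=20:  p_0=20·1+0=20,  q_0=20·0+1=1
a_1=20:  p_1=20·20+1=401,  q_1=20·1+0=20
fundamental: x₁=401, y₁=20  (since 160801 − 402·400 = 1)

401 20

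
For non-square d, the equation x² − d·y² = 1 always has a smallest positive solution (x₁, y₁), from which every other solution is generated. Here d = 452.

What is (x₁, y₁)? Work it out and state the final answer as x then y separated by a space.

√452 = [21; 3,1,5,3,10,3,5,1,3,42, …], period ℓ=10 (even) → k=9
k=0  a_k=21  p_k/q_k = 21/1
k=1  a_k=3  p_k/q_k = 64/3
k=2  a_k=1  p_k/q_k = 85/4
k=3  a_k=5  p_k/q_k = 489/23
k=4  a_k=3  p_k/q_k = 1552/73
k=5  a_k=10  p_k/q_k = 16009/753
k=6  a_k=3  p_k/q_k = 49579/2332
k=7  a_k=5  p_k/q_k = 263904/12413
k=8  a_k=1  p_k/q_k = 313483/14745
k=9  a_k=3  p_k/q_k = 1204353/56648
fundamental: x₁=1204353, y₁=56648  (since 1450466148609 − 452·3208995904 = 1)

1204353 56648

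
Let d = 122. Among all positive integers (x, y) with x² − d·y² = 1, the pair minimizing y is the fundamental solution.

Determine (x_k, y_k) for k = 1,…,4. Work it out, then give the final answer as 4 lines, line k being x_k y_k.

[11; 22] for √122; ℓ=1 ⇒ convergent index 1
i=0: a=11 ⇒ p=11, q=1
i=1: a=22 ⇒ p=243, q=22
(x₁, y₁) = (243, 22);  243² − 122·22² = 1 ✓
n=2: (243,22)∘(243,22) = (243·243+122·22·22, 243·22+22·243) = (118097,10692)
n=3: (118097,10692)∘(243,22) = (243·118097+122·22·10692, 243·10692+22·118097) = (57394899,5196290)
n=4: (57394899,5196290)∘(243,22) = (243·57394899+122·22·5196290, 243·5196290+22·57394899) = (27893802817,2525386248)

243 22
118097 10692
57394899 5196290
27893802817 2525386248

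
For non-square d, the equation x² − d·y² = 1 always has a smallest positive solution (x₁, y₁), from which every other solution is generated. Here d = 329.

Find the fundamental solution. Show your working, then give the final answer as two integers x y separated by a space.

√329 = [18; 7,4,2,1,1,4,1,1,2,4,7,36, …], period ℓ=12 (even) → k=11
k=0  a_k=18  p_k/q_k = 18/1
…
k=2  a_k=4  p_k/q_k = 526/29
k=3  a_k=2  p_k/q_k = 1179/65
…
k=6  a_k=4  p_k/q_k = 13241/730
k=7  a_k=1  p_k/q_k = 16125/889
…
k=9  a_k=2  p_k/q_k = 74857/4127
k=10  a_k=4  p_k/q_k = 328794/18127
k=11  a_k=7  p_k/q_k = 2376415/131016
fundamental: x₁=2376415, y₁=131016  (since 5647348252225 − 329·17165192256 = 1)

2376415 131016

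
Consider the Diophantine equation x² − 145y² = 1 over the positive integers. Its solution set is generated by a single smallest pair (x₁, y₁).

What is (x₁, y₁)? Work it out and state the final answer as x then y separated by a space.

289 24

√145 = [12; 24, …], period ℓ=1 (odd) → k=1
step 0: (12, 1)  from 12·(1,0) + (0,1)
step 1: (289, 24)  from 24·(12,1) + (1,0)
→ (289, 24).  Check: 289²=83521, 145·24²=83520, difference 1.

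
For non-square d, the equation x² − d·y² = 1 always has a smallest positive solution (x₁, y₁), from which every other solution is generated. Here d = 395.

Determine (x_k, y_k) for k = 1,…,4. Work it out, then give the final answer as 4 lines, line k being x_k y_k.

√395 → a₀=19, period (1,6,1,38); ℓ=4 even so k=3
i=0: a=19 ⇒ p=19, q=1
i=1: a=1 ⇒ p=20, q=1
i=2: a=6 ⇒ p=139, q=7
i=3: a=1 ⇒ p=159, q=8
(x₁, y₁) = (159, 8);  159² − 395·8² = 1 ✓
n=2: (159,8)∘(159,8) = (159·159+395·8·8, 159·8+8·159) = (50561,2544)
n=3: (50561,2544)∘(159,8) = (159·50561+395·8·2544, 159·2544+8·50561) = (16078239,808984)
n=4: (16078239,808984)∘(159,8) = (159·16078239+395·8·808984, 159·808984+8·16078239) = (5112829441,257254368)

159 8
50561 2544
16078239 808984
5112829441 257254368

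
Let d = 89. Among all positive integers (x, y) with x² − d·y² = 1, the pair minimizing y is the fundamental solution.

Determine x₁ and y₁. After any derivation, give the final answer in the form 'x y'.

[9; 2,3,3,2,18] for √89; ℓ=5 ⇒ convergent index 9
step 0: (9, 1)  from 9·(1,0) + (0,1)
step 1: (19, 2)  from 2·(9,1) + (1,0)
…
step 4: (500, 53)  from 2·(217,23) + (66,7)
step 5: (9217, 977)  from 18·(500,53) + (217,23)
…
step 7: (66019, 6998)  from 3·(18934,2007) + (9217,977)
step 8: (216991, 23001)  from 3·(66019,6998) + (18934,2007)
step 9: (500001, 53000)  from 2·(216991,23001) + (66019,6998)
fundamental: x₁=500001, y₁=53000  (since 250001000001 − 89·2809000000 = 1)

500001 53000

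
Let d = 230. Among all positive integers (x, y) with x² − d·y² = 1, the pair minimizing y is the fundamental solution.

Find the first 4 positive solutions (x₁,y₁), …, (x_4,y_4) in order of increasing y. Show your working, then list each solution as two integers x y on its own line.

91 6
16561 1092
3014011 198738
548533441 36169224

√230 = [15; 6,30, …], period ℓ=2 (even) → k=1
i=0: a=15 ⇒ p=15, q=1
i=1: a=6 ⇒ p=91, q=6
fundamental: x₁=91, y₁=6  (since 8281 − 230·36 = 1)
(91+6√230)^2 = 16561 + 1092√230
(91+6√230)^3 = 3014011 + 198738√230
(91+6√230)^4 = 548533441 + 36169224√230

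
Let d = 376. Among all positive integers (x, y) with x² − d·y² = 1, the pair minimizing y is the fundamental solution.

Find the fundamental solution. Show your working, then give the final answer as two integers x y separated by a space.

2143295 110532

√376 = [19; 2,1,1,3,1,…,1,2,38, …], period ℓ=16 (even) → k=15
k=0  a_k=19  p_k/q_k = 19/1
k=1  a_k=2  p_k/q_k = 39/2
k=2  a_k=1  p_k/q_k = 58/3
k=3  a_k=1  p_k/q_k = 97/5
k=4  a_k=3  p_k/q_k = 349/18
…
k=7  a_k=2  p_k/q_k = 2928/151
k=8  a_k=4  p_k/q_k = 12953/668
k=9  a_k=2  p_k/q_k = 28834/1487
…
k=12  a_k=3  p_k/q_k = 368986/19029
k=13  a_k=1  p_k/q_k = 468441/24158
k=14  a_k=1  p_k/q_k = 837427/43187
k=15  a_k=2  p_k/q_k = 2143295/110532
→ (2143295, 110532).  Check: 2143295²=4593713457025, 376·110532²=4593713457024, difference 1.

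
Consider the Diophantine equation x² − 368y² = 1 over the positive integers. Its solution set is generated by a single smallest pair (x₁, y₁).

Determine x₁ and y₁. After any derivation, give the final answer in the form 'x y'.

√368 → a₀=19, period (5,2,5,38); ℓ=4 even so k=3
a_0=19:  p_0=19·1+0=19,  q_0=19·0+1=1
…
a_2=2:  p_2=2·96+19=211,  q_2=2·5+1=11
a_3=5:  p_3=5·211+96=1151,  q_3=5·11+5=60
fundamental: x₁=1151, y₁=60  (since 1324801 − 368·3600 = 1)

1151 60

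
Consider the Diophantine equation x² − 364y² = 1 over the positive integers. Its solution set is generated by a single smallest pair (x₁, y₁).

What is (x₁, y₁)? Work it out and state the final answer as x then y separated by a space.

4954951 259710

√364 → a₀=19, period (12,1,2,3,1,8,1,3,2,1,12,38); ℓ=12 even so k=11
i=0: a=19 ⇒ p=19, q=1
i=1: a=12 ⇒ p=229, q=12
…
i=10: a=1 ⇒ p=390371, q=20461
i=11: a=12 ⇒ p=4954951, q=259710
→ (4954951, 259710).  Check: 4954951²=24551539412401, 364·259710²=24551539412400, difference 1.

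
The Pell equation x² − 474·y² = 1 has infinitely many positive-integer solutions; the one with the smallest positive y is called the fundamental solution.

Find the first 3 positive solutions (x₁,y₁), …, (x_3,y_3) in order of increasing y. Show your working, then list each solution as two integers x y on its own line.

193549 8890
74922430801 3441301220
29002323118011949 1332120819650670

√474 → a₀=21, period (1,3,2,1,1,…,3,1,42); ℓ=14 even so k=13
a_0=21:  p_0=21·1+0=21,  q_0=21·0+1=1
a_1=1:  p_1=1·21+1=22,  q_1=1·1+0=1
a_2=3:  p_2=3·22+21=87,  q_2=3·1+1=4
…
a_4=1:  p_4=1·196+87=283,  q_4=1·9+4=13
a_5=1:  p_5=1·283+196=479,  q_5=1·13+9=22
a_6=1:  p_6=1·479+283=762,  q_6=1·22+13=35
a_7=6:  p_7=6·762+479=5051,  q_7=6·35+22=232
a_8=1:  p_8=1·5051+762=5813,  q_8=1·232+35=267
a_9=1:  p_9=1·5813+5051=10864,  q_9=1·267+232=499
a_10=1:  p_10=1·10864+5813=16677,  q_10=1·499+267=766
a_11=2:  p_11=2·16677+10864=44218,  q_11=2·766+499=2031
a_12=3:  p_12=3·44218+16677=149331,  q_12=3·2031+766=6859
a_13=1:  p_13=1·149331+44218=193549,  q_13=1·6859+2031=8890
fundamental: x₁=193549, y₁=8890  (since 37461215401 − 474·79032100 = 1)
(x_2, y_2) = (193549·193549 + 474·8890·8890, 193549·8890 + 8890·193549) = (74922430801, 3441301220)
(x_3, y_3) = (193549·74922430801 + 474·8890·3441301220, 193549·3441301220 + 8890·74922430801) = (29002323118011949, 1332120819650670)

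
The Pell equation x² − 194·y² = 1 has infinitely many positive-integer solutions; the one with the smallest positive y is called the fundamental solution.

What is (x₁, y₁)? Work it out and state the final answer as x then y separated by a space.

195 14

[13; 1,12,1,26] for √194; ℓ=4 ⇒ convergent index 3
a_0=13:  p_0=13·1+0=13,  q_0=13·0+1=1
a_1=1:  p_1=1·13+1=14,  q_1=1·1+0=1
a_2=12:  p_2=12·14+13=181,  q_2=12·1+1=13
a_3=1:  p_3=1·181+14=195,  q_3=1·13+1=14
(x₁, y₁) = (195, 14);  195² − 194·14² = 1 ✓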